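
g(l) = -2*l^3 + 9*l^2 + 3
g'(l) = -6*l^2 + 18*l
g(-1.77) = 42.29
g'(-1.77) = -50.66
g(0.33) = 3.91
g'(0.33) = 5.29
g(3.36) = 28.74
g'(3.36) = -7.26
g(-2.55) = 94.69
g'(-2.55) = -84.92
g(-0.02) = 3.00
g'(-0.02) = -0.36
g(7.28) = -291.67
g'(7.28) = -186.95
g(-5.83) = 705.21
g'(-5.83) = -308.87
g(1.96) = 22.52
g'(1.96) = 12.23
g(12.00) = -2157.00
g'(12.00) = -648.00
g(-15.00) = 8778.00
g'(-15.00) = -1620.00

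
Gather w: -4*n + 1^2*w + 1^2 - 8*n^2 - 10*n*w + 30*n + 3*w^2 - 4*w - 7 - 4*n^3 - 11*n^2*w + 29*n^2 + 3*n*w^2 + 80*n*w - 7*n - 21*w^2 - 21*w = -4*n^3 + 21*n^2 + 19*n + w^2*(3*n - 18) + w*(-11*n^2 + 70*n - 24) - 6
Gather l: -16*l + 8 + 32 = 40 - 16*l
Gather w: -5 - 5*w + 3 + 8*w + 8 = 3*w + 6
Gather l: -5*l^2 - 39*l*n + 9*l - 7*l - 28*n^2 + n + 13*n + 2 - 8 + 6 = -5*l^2 + l*(2 - 39*n) - 28*n^2 + 14*n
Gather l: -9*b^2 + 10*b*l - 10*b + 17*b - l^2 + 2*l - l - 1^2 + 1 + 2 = -9*b^2 + 7*b - l^2 + l*(10*b + 1) + 2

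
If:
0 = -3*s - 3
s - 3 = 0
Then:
No Solution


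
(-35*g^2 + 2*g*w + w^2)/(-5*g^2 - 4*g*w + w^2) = (7*g + w)/(g + w)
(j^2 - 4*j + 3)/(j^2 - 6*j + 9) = (j - 1)/(j - 3)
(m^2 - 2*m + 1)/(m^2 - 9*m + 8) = (m - 1)/(m - 8)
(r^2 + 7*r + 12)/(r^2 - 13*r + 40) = (r^2 + 7*r + 12)/(r^2 - 13*r + 40)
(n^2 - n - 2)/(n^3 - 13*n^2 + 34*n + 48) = (n - 2)/(n^2 - 14*n + 48)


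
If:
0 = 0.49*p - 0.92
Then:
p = 1.88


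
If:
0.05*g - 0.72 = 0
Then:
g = 14.40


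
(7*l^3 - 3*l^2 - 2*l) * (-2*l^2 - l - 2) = -14*l^5 - l^4 - 7*l^3 + 8*l^2 + 4*l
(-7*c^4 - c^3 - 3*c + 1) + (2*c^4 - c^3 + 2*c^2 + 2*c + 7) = -5*c^4 - 2*c^3 + 2*c^2 - c + 8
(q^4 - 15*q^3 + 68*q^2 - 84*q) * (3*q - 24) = 3*q^5 - 69*q^4 + 564*q^3 - 1884*q^2 + 2016*q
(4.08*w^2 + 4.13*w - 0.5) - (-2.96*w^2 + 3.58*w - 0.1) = 7.04*w^2 + 0.55*w - 0.4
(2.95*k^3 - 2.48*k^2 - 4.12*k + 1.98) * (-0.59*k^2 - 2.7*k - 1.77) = -1.7405*k^5 - 6.5018*k^4 + 3.9053*k^3 + 14.3454*k^2 + 1.9464*k - 3.5046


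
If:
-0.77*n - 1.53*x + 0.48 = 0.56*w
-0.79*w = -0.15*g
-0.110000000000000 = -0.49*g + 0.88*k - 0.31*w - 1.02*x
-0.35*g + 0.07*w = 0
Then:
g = 0.00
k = 1.15909090909091*x - 0.125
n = 0.623376623376623 - 1.98701298701299*x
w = 0.00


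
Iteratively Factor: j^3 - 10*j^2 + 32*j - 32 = (j - 4)*(j^2 - 6*j + 8) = (j - 4)^2*(j - 2)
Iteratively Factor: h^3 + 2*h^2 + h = (h + 1)*(h^2 + h) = h*(h + 1)*(h + 1)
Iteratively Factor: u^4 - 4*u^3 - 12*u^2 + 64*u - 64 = (u - 4)*(u^3 - 12*u + 16) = (u - 4)*(u - 2)*(u^2 + 2*u - 8) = (u - 4)*(u - 2)^2*(u + 4)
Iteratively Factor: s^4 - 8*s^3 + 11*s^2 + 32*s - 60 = (s - 3)*(s^3 - 5*s^2 - 4*s + 20) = (s - 5)*(s - 3)*(s^2 - 4) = (s - 5)*(s - 3)*(s + 2)*(s - 2)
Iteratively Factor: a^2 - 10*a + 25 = (a - 5)*(a - 5)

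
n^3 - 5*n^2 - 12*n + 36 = (n - 6)*(n - 2)*(n + 3)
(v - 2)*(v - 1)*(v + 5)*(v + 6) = v^4 + 8*v^3 - v^2 - 68*v + 60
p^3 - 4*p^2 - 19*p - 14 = (p - 7)*(p + 1)*(p + 2)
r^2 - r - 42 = (r - 7)*(r + 6)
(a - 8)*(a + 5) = a^2 - 3*a - 40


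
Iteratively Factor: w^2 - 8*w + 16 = (w - 4)*(w - 4)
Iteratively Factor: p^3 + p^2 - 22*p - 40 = (p + 2)*(p^2 - p - 20) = (p + 2)*(p + 4)*(p - 5)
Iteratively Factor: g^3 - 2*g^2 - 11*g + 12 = (g - 1)*(g^2 - g - 12) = (g - 1)*(g + 3)*(g - 4)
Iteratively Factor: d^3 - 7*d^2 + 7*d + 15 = (d + 1)*(d^2 - 8*d + 15) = (d - 3)*(d + 1)*(d - 5)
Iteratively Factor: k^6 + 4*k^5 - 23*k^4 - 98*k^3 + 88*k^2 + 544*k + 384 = (k + 1)*(k^5 + 3*k^4 - 26*k^3 - 72*k^2 + 160*k + 384) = (k + 1)*(k + 2)*(k^4 + k^3 - 28*k^2 - 16*k + 192) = (k + 1)*(k + 2)*(k + 4)*(k^3 - 3*k^2 - 16*k + 48) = (k + 1)*(k + 2)*(k + 4)^2*(k^2 - 7*k + 12) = (k - 3)*(k + 1)*(k + 2)*(k + 4)^2*(k - 4)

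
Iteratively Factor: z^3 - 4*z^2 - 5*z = (z)*(z^2 - 4*z - 5) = z*(z - 5)*(z + 1)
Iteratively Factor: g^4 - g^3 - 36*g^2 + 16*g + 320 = (g + 4)*(g^3 - 5*g^2 - 16*g + 80) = (g - 4)*(g + 4)*(g^2 - g - 20) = (g - 4)*(g + 4)^2*(g - 5)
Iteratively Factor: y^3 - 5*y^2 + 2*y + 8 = (y + 1)*(y^2 - 6*y + 8) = (y - 2)*(y + 1)*(y - 4)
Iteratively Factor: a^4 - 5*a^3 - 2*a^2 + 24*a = (a - 3)*(a^3 - 2*a^2 - 8*a) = a*(a - 3)*(a^2 - 2*a - 8) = a*(a - 3)*(a + 2)*(a - 4)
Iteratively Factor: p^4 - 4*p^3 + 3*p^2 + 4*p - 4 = (p - 2)*(p^3 - 2*p^2 - p + 2) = (p - 2)*(p + 1)*(p^2 - 3*p + 2) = (p - 2)^2*(p + 1)*(p - 1)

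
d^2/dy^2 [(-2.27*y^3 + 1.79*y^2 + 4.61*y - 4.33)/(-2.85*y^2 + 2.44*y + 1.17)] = (5.6843418860808e-14*y^4 - 57.616796*y^3 + 214.092396*y^2 - 254.252772*y + 101.85554)/(23.149125*y^6 - 59.4567*y^5 + 22.393305*y^4 + 34.290296*y^3 - 9.193041*y^2 - 10.020348*y - 1.601613)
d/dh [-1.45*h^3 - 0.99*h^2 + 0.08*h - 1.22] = -4.35*h^2 - 1.98*h + 0.08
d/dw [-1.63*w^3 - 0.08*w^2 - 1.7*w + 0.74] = -4.89*w^2 - 0.16*w - 1.7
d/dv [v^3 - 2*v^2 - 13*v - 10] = 3*v^2 - 4*v - 13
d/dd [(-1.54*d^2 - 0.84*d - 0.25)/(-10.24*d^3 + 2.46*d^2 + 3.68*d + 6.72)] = (-15.7696*d^4 - 17.2032*d^3 - 11.2808*d^2 - 19.4676*d - 4.7248)/(104.8576*d^6 - 50.3808*d^5 - 69.3148*d^4 - 119.52*d^3 + 46.6048*d^2 + 49.4592*d + 45.1584)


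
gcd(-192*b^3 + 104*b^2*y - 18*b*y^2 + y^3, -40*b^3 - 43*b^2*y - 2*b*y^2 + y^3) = -8*b + y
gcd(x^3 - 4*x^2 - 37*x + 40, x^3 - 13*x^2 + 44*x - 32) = x^2 - 9*x + 8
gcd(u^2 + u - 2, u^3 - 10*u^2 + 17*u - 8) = u - 1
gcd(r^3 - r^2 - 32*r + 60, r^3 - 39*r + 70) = r^2 - 7*r + 10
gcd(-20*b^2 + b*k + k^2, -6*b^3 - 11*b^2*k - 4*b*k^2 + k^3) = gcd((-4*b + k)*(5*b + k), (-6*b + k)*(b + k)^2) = 1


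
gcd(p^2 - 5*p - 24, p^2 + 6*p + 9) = p + 3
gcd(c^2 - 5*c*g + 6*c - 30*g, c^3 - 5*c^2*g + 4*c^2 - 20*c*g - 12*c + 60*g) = c^2 - 5*c*g + 6*c - 30*g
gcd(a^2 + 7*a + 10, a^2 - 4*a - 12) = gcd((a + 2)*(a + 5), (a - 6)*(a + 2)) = a + 2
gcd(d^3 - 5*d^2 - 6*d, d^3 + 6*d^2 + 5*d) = d^2 + d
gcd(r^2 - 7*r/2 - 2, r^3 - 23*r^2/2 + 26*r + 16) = r^2 - 7*r/2 - 2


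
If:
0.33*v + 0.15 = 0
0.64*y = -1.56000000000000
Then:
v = -0.45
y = -2.44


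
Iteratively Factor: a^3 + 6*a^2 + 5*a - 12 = (a + 4)*(a^2 + 2*a - 3) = (a - 1)*(a + 4)*(a + 3)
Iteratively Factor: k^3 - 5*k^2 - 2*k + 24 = (k + 2)*(k^2 - 7*k + 12) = (k - 3)*(k + 2)*(k - 4)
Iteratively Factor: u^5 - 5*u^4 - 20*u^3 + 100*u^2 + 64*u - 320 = (u + 4)*(u^4 - 9*u^3 + 16*u^2 + 36*u - 80) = (u - 2)*(u + 4)*(u^3 - 7*u^2 + 2*u + 40) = (u - 5)*(u - 2)*(u + 4)*(u^2 - 2*u - 8) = (u - 5)*(u - 4)*(u - 2)*(u + 4)*(u + 2)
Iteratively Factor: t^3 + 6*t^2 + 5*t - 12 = (t + 4)*(t^2 + 2*t - 3) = (t - 1)*(t + 4)*(t + 3)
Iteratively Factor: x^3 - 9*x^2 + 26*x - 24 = (x - 3)*(x^2 - 6*x + 8) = (x - 3)*(x - 2)*(x - 4)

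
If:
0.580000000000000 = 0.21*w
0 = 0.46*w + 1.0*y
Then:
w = 2.76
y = -1.27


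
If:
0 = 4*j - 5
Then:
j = 5/4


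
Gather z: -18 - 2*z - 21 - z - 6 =-3*z - 45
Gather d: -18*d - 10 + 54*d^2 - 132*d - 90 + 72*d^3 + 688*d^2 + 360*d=72*d^3 + 742*d^2 + 210*d - 100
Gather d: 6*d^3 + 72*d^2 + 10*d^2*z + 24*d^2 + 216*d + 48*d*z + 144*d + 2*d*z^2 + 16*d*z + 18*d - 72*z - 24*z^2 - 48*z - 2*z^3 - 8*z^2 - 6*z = 6*d^3 + d^2*(10*z + 96) + d*(2*z^2 + 64*z + 378) - 2*z^3 - 32*z^2 - 126*z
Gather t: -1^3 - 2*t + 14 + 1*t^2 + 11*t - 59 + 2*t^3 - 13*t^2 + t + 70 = 2*t^3 - 12*t^2 + 10*t + 24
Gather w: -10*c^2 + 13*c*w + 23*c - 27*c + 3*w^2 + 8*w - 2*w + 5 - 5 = -10*c^2 - 4*c + 3*w^2 + w*(13*c + 6)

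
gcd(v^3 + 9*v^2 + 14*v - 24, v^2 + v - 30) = v + 6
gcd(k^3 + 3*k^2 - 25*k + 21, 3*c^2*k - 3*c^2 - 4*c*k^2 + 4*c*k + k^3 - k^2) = k - 1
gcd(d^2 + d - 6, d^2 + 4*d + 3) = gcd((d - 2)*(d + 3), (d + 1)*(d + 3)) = d + 3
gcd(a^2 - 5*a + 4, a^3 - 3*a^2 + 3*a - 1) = a - 1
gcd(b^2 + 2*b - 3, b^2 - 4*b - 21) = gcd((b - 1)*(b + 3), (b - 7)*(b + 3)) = b + 3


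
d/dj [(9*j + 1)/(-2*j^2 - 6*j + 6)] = (9*j^2/2 + j + 15)/(j^4 + 6*j^3 + 3*j^2 - 18*j + 9)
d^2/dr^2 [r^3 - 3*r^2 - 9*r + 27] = 6*r - 6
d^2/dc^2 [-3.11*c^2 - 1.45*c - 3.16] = -6.22000000000000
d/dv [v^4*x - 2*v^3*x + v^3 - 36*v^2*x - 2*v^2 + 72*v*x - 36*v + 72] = 4*v^3*x - 6*v^2*x + 3*v^2 - 72*v*x - 4*v + 72*x - 36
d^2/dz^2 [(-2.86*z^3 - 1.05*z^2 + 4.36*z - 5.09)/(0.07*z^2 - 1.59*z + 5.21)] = (-1.38777878078145e-17*z^5 - 4.44089209850063e-16*z^4 - 12.56565*z^3 + 144.299688*z^2 - 471.934206*z - 6.79041399999998)/(0.000343*z^6 - 0.023373*z^5 + 0.607488*z^4 - 7.498917*z^3 + 45.214464*z^2 - 129.477357*z + 141.420761)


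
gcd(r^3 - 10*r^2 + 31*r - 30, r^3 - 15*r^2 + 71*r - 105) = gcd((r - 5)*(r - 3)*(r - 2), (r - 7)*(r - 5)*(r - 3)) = r^2 - 8*r + 15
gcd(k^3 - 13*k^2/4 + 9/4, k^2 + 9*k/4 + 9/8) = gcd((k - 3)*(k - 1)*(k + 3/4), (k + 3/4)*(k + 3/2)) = k + 3/4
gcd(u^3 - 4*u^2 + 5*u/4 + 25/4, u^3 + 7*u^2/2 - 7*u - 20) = u - 5/2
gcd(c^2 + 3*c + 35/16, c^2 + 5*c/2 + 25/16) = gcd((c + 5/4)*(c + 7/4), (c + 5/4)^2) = c + 5/4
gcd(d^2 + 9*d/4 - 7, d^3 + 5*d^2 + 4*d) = d + 4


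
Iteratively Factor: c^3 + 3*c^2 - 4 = (c + 2)*(c^2 + c - 2) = (c + 2)^2*(c - 1)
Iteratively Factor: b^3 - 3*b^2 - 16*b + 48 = (b + 4)*(b^2 - 7*b + 12) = (b - 4)*(b + 4)*(b - 3)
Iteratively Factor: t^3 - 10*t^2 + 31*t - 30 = (t - 5)*(t^2 - 5*t + 6) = (t - 5)*(t - 3)*(t - 2)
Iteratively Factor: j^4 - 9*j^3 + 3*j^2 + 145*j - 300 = (j - 5)*(j^3 - 4*j^2 - 17*j + 60) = (j - 5)^2*(j^2 + j - 12) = (j - 5)^2*(j - 3)*(j + 4)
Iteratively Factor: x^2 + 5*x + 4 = (x + 4)*(x + 1)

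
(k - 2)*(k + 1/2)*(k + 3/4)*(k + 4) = k^4 + 13*k^3/4 - 41*k^2/8 - 37*k/4 - 3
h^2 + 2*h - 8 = (h - 2)*(h + 4)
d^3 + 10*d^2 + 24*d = d*(d + 4)*(d + 6)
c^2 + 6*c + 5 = (c + 1)*(c + 5)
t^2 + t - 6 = (t - 2)*(t + 3)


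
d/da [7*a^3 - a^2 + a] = 21*a^2 - 2*a + 1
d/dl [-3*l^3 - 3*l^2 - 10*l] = -9*l^2 - 6*l - 10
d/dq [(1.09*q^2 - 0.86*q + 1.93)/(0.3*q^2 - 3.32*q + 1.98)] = (-3.3608*q^2 + 3.1584*q + 4.7048)/(0.09*q^4 - 1.992*q^3 + 12.2104*q^2 - 13.1472*q + 3.9204)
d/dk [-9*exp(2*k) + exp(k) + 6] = (1 - 18*exp(k))*exp(k)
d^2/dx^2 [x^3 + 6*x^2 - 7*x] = 6*x + 12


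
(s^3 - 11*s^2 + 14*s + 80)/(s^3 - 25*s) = (s^2 - 6*s - 16)/(s*(s + 5))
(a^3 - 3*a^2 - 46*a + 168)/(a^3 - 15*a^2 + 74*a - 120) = (a + 7)/(a - 5)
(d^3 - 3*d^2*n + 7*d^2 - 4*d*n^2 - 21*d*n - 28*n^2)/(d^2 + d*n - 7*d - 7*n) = (d^2 - 4*d*n + 7*d - 28*n)/(d - 7)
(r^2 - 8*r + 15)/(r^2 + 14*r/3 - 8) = 3*(r^2 - 8*r + 15)/(3*r^2 + 14*r - 24)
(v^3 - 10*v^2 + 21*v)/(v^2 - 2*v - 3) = v*(v - 7)/(v + 1)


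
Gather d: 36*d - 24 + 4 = 36*d - 20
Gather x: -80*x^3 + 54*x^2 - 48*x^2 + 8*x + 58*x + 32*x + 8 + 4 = -80*x^3 + 6*x^2 + 98*x + 12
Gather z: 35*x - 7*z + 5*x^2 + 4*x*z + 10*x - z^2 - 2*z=5*x^2 + 45*x - z^2 + z*(4*x - 9)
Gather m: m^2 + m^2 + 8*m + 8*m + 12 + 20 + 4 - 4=2*m^2 + 16*m + 32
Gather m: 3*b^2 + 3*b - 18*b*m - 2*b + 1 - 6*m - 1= 3*b^2 + b + m*(-18*b - 6)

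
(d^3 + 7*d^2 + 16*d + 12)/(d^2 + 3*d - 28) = (d^3 + 7*d^2 + 16*d + 12)/(d^2 + 3*d - 28)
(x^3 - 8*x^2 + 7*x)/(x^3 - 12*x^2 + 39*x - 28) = x/(x - 4)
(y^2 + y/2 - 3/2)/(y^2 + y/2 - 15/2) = (2*y^2 + y - 3)/(2*y^2 + y - 15)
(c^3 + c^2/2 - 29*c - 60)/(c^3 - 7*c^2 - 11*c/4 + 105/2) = 2*(c + 4)/(2*c - 7)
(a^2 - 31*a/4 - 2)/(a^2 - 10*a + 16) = (a + 1/4)/(a - 2)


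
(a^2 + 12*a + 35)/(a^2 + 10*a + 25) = (a + 7)/(a + 5)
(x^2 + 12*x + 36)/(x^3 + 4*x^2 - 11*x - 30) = (x^2 + 12*x + 36)/(x^3 + 4*x^2 - 11*x - 30)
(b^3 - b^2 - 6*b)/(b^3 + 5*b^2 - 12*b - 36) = b/(b + 6)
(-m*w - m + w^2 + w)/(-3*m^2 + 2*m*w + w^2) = (w + 1)/(3*m + w)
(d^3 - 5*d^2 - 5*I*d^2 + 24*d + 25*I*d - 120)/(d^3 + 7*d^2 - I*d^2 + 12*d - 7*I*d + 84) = (d^2 - d*(5 + 8*I) + 40*I)/(d^2 + d*(7 - 4*I) - 28*I)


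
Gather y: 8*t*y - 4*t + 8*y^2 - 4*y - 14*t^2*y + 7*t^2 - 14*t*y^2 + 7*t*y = 7*t^2 - 4*t + y^2*(8 - 14*t) + y*(-14*t^2 + 15*t - 4)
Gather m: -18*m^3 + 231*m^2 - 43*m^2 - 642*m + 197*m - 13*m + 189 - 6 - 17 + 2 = -18*m^3 + 188*m^2 - 458*m + 168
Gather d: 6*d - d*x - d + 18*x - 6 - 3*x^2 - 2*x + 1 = d*(5 - x) - 3*x^2 + 16*x - 5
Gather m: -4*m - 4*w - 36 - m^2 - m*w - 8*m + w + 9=-m^2 + m*(-w - 12) - 3*w - 27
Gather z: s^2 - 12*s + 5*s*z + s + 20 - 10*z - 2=s^2 - 11*s + z*(5*s - 10) + 18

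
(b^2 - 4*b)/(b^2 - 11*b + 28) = b/(b - 7)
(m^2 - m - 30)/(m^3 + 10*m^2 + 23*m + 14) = (m^2 - m - 30)/(m^3 + 10*m^2 + 23*m + 14)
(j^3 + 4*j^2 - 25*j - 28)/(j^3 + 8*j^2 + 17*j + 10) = (j^2 + 3*j - 28)/(j^2 + 7*j + 10)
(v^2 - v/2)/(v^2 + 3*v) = (v - 1/2)/(v + 3)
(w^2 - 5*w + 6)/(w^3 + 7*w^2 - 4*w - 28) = (w - 3)/(w^2 + 9*w + 14)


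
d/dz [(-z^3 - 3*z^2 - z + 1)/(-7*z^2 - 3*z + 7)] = (7*z^4 + 6*z^3 - 19*z^2 - 28*z - 4)/(49*z^4 + 42*z^3 - 89*z^2 - 42*z + 49)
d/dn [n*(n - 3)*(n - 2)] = 3*n^2 - 10*n + 6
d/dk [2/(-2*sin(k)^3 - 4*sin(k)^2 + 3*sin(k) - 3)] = 2*(8*sin(k) - 3*cos(2*k))*cos(k)/(2*sin(k)^3 + 4*sin(k)^2 - 3*sin(k) + 3)^2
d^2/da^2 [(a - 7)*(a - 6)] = 2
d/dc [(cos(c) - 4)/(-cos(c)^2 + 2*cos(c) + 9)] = (sin(c)^2 + 8*cos(c) - 18)*sin(c)/(sin(c)^2 + 2*cos(c) + 8)^2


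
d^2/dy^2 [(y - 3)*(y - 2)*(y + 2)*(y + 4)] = 12*y^2 + 6*y - 32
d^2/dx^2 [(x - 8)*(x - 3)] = 2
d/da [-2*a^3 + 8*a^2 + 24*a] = -6*a^2 + 16*a + 24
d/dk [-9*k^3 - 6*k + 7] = -27*k^2 - 6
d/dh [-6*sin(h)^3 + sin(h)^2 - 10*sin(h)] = 2*(-9*sin(h)^2 + sin(h) - 5)*cos(h)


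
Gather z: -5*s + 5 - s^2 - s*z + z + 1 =-s^2 - 5*s + z*(1 - s) + 6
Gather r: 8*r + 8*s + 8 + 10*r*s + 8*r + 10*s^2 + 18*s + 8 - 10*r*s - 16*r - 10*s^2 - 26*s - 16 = 0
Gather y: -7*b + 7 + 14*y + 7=-7*b + 14*y + 14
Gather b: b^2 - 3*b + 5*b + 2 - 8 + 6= b^2 + 2*b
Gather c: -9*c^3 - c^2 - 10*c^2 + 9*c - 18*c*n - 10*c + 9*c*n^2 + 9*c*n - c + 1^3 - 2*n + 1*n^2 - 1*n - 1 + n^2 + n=-9*c^3 - 11*c^2 + c*(9*n^2 - 9*n - 2) + 2*n^2 - 2*n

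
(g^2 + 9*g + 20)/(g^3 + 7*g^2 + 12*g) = (g + 5)/(g*(g + 3))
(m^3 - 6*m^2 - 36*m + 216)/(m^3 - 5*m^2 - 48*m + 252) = (m + 6)/(m + 7)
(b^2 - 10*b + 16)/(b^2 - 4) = (b - 8)/(b + 2)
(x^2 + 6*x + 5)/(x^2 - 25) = (x + 1)/(x - 5)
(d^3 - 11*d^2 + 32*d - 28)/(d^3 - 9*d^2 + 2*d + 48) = (d^3 - 11*d^2 + 32*d - 28)/(d^3 - 9*d^2 + 2*d + 48)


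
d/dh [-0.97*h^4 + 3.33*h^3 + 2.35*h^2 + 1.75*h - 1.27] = -3.88*h^3 + 9.99*h^2 + 4.7*h + 1.75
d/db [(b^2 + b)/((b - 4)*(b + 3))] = 2*(-b^2 - 12*b - 6)/(b^4 - 2*b^3 - 23*b^2 + 24*b + 144)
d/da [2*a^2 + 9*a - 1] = 4*a + 9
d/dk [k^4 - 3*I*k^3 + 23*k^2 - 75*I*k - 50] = 4*k^3 - 9*I*k^2 + 46*k - 75*I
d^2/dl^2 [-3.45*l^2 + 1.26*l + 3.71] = -6.90000000000000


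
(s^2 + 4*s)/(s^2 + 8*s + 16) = s/(s + 4)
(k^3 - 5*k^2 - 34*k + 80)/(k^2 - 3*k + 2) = (k^2 - 3*k - 40)/(k - 1)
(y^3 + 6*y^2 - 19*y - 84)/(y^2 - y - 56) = (y^2 - y - 12)/(y - 8)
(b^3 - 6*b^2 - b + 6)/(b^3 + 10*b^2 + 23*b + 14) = (b^2 - 7*b + 6)/(b^2 + 9*b + 14)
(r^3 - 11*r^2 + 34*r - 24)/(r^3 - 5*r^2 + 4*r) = (r - 6)/r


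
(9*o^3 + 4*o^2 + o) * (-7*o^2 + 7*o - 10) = -63*o^5 + 35*o^4 - 69*o^3 - 33*o^2 - 10*o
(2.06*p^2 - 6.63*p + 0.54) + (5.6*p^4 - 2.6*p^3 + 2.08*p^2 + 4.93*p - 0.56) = 5.6*p^4 - 2.6*p^3 + 4.14*p^2 - 1.7*p - 0.02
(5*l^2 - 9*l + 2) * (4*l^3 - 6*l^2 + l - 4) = 20*l^5 - 66*l^4 + 67*l^3 - 41*l^2 + 38*l - 8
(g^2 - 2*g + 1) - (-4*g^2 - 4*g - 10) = 5*g^2 + 2*g + 11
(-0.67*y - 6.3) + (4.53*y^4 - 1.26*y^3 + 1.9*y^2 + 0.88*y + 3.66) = 4.53*y^4 - 1.26*y^3 + 1.9*y^2 + 0.21*y - 2.64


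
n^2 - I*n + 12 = (n - 4*I)*(n + 3*I)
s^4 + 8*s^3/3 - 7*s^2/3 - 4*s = s*(s - 4/3)*(s + 1)*(s + 3)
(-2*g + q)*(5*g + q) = -10*g^2 + 3*g*q + q^2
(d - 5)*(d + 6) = d^2 + d - 30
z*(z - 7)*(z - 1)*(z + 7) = z^4 - z^3 - 49*z^2 + 49*z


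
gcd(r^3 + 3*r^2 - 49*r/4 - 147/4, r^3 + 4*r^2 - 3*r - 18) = r + 3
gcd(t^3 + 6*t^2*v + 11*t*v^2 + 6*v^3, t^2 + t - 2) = 1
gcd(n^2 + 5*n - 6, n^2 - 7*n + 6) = n - 1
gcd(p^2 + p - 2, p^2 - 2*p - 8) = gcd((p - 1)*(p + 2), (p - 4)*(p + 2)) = p + 2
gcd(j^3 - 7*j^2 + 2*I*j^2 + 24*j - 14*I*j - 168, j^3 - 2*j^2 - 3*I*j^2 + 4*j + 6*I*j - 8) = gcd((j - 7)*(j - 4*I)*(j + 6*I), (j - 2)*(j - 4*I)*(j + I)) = j - 4*I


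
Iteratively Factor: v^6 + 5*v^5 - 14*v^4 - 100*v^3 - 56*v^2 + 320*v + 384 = (v + 4)*(v^5 + v^4 - 18*v^3 - 28*v^2 + 56*v + 96) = (v + 2)*(v + 4)*(v^4 - v^3 - 16*v^2 + 4*v + 48) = (v + 2)*(v + 3)*(v + 4)*(v^3 - 4*v^2 - 4*v + 16) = (v + 2)^2*(v + 3)*(v + 4)*(v^2 - 6*v + 8) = (v - 4)*(v + 2)^2*(v + 3)*(v + 4)*(v - 2)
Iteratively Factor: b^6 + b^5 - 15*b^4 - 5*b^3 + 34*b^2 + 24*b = (b)*(b^5 + b^4 - 15*b^3 - 5*b^2 + 34*b + 24) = b*(b + 1)*(b^4 - 15*b^2 + 10*b + 24) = b*(b - 2)*(b + 1)*(b^3 + 2*b^2 - 11*b - 12) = b*(b - 3)*(b - 2)*(b + 1)*(b^2 + 5*b + 4) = b*(b - 3)*(b - 2)*(b + 1)*(b + 4)*(b + 1)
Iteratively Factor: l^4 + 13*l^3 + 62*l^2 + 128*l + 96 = (l + 3)*(l^3 + 10*l^2 + 32*l + 32) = (l + 3)*(l + 4)*(l^2 + 6*l + 8) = (l + 2)*(l + 3)*(l + 4)*(l + 4)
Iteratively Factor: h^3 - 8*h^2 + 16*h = (h - 4)*(h^2 - 4*h) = (h - 4)^2*(h)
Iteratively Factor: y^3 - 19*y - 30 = (y + 2)*(y^2 - 2*y - 15) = (y - 5)*(y + 2)*(y + 3)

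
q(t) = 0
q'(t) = 0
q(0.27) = 0.00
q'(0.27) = 0.00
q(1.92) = 0.00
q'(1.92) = 0.00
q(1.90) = 0.00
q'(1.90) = 0.00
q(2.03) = 0.00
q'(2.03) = 0.00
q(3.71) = 0.00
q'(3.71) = 0.00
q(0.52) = 0.00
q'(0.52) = 0.00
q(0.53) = 0.00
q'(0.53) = 0.00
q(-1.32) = 0.00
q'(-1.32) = 0.00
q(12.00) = 0.00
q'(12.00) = 0.00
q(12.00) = 0.00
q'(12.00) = 0.00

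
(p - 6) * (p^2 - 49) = p^3 - 6*p^2 - 49*p + 294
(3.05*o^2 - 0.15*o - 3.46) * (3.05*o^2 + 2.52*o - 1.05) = 9.3025*o^4 + 7.2285*o^3 - 14.1335*o^2 - 8.5617*o + 3.633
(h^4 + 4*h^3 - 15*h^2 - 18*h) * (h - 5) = h^5 - h^4 - 35*h^3 + 57*h^2 + 90*h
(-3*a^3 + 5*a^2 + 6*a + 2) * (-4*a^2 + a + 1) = 12*a^5 - 23*a^4 - 22*a^3 + 3*a^2 + 8*a + 2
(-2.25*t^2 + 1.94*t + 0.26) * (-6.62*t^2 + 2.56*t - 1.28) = 14.895*t^4 - 18.6028*t^3 + 6.1252*t^2 - 1.8176*t - 0.3328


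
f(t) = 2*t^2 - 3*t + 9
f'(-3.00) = -15.00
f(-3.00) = 36.00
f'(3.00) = 9.00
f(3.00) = 18.00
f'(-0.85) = -6.40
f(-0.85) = 13.00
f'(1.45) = 2.80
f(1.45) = 8.86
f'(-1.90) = -10.60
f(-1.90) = 21.92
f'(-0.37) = -4.48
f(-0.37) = 10.38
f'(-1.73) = -9.92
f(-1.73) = 20.18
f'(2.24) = 5.96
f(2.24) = 12.32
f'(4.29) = 14.16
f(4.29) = 32.94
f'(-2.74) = -13.96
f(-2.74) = 32.24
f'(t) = 4*t - 3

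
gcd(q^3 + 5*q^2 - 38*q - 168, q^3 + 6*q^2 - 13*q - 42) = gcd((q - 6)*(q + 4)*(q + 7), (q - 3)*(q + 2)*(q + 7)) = q + 7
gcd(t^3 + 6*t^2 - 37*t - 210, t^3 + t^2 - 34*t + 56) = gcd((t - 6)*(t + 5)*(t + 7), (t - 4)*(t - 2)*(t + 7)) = t + 7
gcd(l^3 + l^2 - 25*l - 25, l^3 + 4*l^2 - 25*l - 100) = l^2 - 25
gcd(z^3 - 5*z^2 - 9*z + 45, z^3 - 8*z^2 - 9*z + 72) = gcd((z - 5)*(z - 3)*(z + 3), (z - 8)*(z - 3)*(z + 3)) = z^2 - 9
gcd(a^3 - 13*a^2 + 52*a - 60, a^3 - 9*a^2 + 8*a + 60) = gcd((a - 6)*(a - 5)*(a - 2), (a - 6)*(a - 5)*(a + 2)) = a^2 - 11*a + 30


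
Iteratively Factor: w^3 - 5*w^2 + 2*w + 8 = (w - 4)*(w^2 - w - 2) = (w - 4)*(w - 2)*(w + 1)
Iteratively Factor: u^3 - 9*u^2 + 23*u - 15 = (u - 3)*(u^2 - 6*u + 5) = (u - 5)*(u - 3)*(u - 1)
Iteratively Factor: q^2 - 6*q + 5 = (q - 5)*(q - 1)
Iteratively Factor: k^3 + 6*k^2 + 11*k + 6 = (k + 3)*(k^2 + 3*k + 2) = (k + 2)*(k + 3)*(k + 1)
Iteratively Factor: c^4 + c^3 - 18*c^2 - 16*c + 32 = (c + 4)*(c^3 - 3*c^2 - 6*c + 8) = (c - 4)*(c + 4)*(c^2 + c - 2) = (c - 4)*(c + 2)*(c + 4)*(c - 1)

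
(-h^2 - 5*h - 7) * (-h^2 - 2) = h^4 + 5*h^3 + 9*h^2 + 10*h + 14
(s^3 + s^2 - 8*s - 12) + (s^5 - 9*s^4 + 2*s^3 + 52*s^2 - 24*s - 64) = s^5 - 9*s^4 + 3*s^3 + 53*s^2 - 32*s - 76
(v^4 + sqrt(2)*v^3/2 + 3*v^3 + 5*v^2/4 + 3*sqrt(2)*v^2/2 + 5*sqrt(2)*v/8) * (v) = v^5 + sqrt(2)*v^4/2 + 3*v^4 + 5*v^3/4 + 3*sqrt(2)*v^3/2 + 5*sqrt(2)*v^2/8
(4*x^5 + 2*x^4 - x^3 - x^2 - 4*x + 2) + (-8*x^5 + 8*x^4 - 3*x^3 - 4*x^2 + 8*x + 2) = -4*x^5 + 10*x^4 - 4*x^3 - 5*x^2 + 4*x + 4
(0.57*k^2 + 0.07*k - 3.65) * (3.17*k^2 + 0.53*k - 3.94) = 1.8069*k^4 + 0.524*k^3 - 13.7792*k^2 - 2.2103*k + 14.381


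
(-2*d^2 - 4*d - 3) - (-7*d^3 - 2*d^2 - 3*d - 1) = 7*d^3 - d - 2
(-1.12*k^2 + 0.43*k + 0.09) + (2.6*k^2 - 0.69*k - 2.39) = 1.48*k^2 - 0.26*k - 2.3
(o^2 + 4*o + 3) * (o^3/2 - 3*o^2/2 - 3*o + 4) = o^5/2 + o^4/2 - 15*o^3/2 - 25*o^2/2 + 7*o + 12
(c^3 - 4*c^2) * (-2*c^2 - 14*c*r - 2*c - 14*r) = -2*c^5 - 14*c^4*r + 6*c^4 + 42*c^3*r + 8*c^3 + 56*c^2*r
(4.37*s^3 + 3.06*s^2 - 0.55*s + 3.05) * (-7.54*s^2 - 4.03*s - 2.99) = -32.9498*s^5 - 40.6835*s^4 - 21.2511*s^3 - 29.9299*s^2 - 10.647*s - 9.1195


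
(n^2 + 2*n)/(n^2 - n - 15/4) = 4*n*(n + 2)/(4*n^2 - 4*n - 15)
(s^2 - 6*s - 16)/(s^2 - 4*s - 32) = (s + 2)/(s + 4)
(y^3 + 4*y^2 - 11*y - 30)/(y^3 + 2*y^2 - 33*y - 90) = (y^2 - y - 6)/(y^2 - 3*y - 18)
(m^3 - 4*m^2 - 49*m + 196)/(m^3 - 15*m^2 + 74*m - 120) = (m^2 - 49)/(m^2 - 11*m + 30)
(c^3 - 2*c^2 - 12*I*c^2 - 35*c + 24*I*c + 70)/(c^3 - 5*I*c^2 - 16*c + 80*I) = (c^2 - c*(2 + 7*I) + 14*I)/(c^2 - 16)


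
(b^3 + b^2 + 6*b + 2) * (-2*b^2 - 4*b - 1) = -2*b^5 - 6*b^4 - 17*b^3 - 29*b^2 - 14*b - 2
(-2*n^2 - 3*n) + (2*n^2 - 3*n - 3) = -6*n - 3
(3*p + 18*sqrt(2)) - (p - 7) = 2*p + 7 + 18*sqrt(2)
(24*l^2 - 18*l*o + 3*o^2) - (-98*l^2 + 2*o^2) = 122*l^2 - 18*l*o + o^2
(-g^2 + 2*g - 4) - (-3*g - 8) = -g^2 + 5*g + 4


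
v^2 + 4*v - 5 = (v - 1)*(v + 5)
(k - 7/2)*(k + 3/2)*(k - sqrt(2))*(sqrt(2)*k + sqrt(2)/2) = sqrt(2)*k^4 - 3*sqrt(2)*k^3/2 - 2*k^3 - 25*sqrt(2)*k^2/4 + 3*k^2 - 21*sqrt(2)*k/8 + 25*k/2 + 21/4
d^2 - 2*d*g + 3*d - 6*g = (d + 3)*(d - 2*g)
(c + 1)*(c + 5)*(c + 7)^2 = c^4 + 20*c^3 + 138*c^2 + 364*c + 245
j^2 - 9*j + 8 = (j - 8)*(j - 1)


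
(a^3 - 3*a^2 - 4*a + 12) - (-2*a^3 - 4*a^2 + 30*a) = 3*a^3 + a^2 - 34*a + 12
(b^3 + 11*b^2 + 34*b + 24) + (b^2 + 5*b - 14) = b^3 + 12*b^2 + 39*b + 10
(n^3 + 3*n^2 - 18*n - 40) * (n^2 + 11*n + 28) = n^5 + 14*n^4 + 43*n^3 - 154*n^2 - 944*n - 1120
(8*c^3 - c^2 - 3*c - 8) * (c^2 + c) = 8*c^5 + 7*c^4 - 4*c^3 - 11*c^2 - 8*c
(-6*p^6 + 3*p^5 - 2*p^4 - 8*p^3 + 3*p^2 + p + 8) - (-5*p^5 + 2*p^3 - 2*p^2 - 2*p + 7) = -6*p^6 + 8*p^5 - 2*p^4 - 10*p^3 + 5*p^2 + 3*p + 1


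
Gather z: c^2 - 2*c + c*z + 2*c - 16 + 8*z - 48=c^2 + z*(c + 8) - 64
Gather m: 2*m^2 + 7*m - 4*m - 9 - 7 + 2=2*m^2 + 3*m - 14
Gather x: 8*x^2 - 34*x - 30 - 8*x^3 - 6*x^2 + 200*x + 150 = -8*x^3 + 2*x^2 + 166*x + 120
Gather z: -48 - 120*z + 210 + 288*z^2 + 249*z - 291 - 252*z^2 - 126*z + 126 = 36*z^2 + 3*z - 3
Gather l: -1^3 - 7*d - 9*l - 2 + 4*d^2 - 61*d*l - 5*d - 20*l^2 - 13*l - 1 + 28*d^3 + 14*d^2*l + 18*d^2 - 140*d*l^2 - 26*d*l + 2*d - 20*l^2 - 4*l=28*d^3 + 22*d^2 - 10*d + l^2*(-140*d - 40) + l*(14*d^2 - 87*d - 26) - 4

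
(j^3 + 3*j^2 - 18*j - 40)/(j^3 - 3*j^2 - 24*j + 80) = (j + 2)/(j - 4)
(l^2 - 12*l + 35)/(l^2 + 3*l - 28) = (l^2 - 12*l + 35)/(l^2 + 3*l - 28)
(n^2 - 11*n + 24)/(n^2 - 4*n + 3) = (n - 8)/(n - 1)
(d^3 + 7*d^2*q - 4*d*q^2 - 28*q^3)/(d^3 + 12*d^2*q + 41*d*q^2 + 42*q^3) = (d - 2*q)/(d + 3*q)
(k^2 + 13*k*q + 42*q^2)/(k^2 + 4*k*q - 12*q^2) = (-k - 7*q)/(-k + 2*q)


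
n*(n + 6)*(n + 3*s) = n^3 + 3*n^2*s + 6*n^2 + 18*n*s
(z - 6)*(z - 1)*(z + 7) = z^3 - 43*z + 42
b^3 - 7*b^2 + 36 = (b - 6)*(b - 3)*(b + 2)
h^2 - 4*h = h*(h - 4)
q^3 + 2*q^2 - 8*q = q*(q - 2)*(q + 4)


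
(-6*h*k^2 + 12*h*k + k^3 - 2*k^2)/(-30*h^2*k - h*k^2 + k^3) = (k - 2)/(5*h + k)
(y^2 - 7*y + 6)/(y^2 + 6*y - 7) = (y - 6)/(y + 7)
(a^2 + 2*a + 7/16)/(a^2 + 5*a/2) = (16*a^2 + 32*a + 7)/(8*a*(2*a + 5))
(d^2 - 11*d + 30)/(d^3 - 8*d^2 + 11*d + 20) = (d - 6)/(d^2 - 3*d - 4)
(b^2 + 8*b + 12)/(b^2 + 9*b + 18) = (b + 2)/(b + 3)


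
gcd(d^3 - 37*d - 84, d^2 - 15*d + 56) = d - 7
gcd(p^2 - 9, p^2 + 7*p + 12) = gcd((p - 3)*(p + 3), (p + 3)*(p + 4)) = p + 3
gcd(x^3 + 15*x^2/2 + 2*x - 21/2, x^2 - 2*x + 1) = x - 1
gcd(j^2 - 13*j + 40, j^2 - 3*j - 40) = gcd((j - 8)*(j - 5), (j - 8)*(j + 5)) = j - 8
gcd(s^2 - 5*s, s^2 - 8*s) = s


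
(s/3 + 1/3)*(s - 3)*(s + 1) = s^3/3 - s^2/3 - 5*s/3 - 1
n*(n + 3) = n^2 + 3*n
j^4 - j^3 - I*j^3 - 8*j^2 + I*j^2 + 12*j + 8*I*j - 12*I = (j - 2)^2*(j + 3)*(j - I)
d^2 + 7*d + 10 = (d + 2)*(d + 5)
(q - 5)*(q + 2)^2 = q^3 - q^2 - 16*q - 20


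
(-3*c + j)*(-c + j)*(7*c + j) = 21*c^3 - 25*c^2*j + 3*c*j^2 + j^3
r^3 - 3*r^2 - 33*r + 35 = (r - 7)*(r - 1)*(r + 5)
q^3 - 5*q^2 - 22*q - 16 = (q - 8)*(q + 1)*(q + 2)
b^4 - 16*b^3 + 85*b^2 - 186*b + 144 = (b - 8)*(b - 3)^2*(b - 2)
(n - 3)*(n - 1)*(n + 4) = n^3 - 13*n + 12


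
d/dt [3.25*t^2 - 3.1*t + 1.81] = 6.5*t - 3.1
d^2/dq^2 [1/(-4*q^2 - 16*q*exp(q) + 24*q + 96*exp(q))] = ((2*q*exp(q) - 8*exp(q) + 1)*(q^2 + 4*q*exp(q) - 6*q - 24*exp(q)) - 4*(2*q*exp(q) + q - 10*exp(q) - 3)^2)/(2*(q^2 + 4*q*exp(q) - 6*q - 24*exp(q))^3)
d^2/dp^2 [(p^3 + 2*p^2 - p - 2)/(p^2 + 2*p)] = -2/p^3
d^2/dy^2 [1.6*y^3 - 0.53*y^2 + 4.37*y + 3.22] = 9.6*y - 1.06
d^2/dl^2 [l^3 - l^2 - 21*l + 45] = 6*l - 2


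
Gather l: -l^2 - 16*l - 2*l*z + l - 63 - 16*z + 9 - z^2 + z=-l^2 + l*(-2*z - 15) - z^2 - 15*z - 54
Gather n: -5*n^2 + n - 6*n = -5*n^2 - 5*n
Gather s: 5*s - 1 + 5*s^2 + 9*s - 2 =5*s^2 + 14*s - 3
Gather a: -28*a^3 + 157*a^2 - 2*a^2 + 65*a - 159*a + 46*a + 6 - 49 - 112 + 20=-28*a^3 + 155*a^2 - 48*a - 135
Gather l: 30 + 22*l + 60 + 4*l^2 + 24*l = 4*l^2 + 46*l + 90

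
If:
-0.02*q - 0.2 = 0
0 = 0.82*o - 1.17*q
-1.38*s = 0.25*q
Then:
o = -14.27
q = -10.00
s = 1.81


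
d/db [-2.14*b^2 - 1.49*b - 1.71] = -4.28*b - 1.49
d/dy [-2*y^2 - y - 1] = -4*y - 1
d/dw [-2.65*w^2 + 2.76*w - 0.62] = 2.76 - 5.3*w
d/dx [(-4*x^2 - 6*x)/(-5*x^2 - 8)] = 2*(-15*x^2 + 32*x + 24)/(25*x^4 + 80*x^2 + 64)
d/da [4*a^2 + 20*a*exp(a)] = 20*a*exp(a) + 8*a + 20*exp(a)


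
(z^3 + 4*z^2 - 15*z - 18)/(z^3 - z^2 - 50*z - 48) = (z - 3)/(z - 8)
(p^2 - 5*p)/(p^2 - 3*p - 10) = p/(p + 2)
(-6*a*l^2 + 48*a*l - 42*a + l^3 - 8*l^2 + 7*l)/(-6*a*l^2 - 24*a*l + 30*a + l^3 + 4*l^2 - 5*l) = (l - 7)/(l + 5)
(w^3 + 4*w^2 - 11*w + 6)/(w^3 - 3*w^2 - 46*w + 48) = (w - 1)/(w - 8)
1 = 1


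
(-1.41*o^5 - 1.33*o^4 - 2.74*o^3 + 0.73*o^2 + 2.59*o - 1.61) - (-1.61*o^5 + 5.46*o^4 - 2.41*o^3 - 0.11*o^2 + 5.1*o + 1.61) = 0.2*o^5 - 6.79*o^4 - 0.33*o^3 + 0.84*o^2 - 2.51*o - 3.22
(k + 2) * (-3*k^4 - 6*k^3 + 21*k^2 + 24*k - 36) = -3*k^5 - 12*k^4 + 9*k^3 + 66*k^2 + 12*k - 72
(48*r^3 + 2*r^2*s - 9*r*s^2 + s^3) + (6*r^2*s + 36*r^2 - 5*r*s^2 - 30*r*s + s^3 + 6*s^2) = 48*r^3 + 8*r^2*s + 36*r^2 - 14*r*s^2 - 30*r*s + 2*s^3 + 6*s^2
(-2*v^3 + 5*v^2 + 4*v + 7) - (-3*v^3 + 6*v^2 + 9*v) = v^3 - v^2 - 5*v + 7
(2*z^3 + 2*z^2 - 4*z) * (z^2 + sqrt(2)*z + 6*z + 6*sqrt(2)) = 2*z^5 + 2*sqrt(2)*z^4 + 14*z^4 + 8*z^3 + 14*sqrt(2)*z^3 - 24*z^2 + 8*sqrt(2)*z^2 - 24*sqrt(2)*z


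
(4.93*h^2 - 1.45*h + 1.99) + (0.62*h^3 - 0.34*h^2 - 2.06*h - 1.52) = 0.62*h^3 + 4.59*h^2 - 3.51*h + 0.47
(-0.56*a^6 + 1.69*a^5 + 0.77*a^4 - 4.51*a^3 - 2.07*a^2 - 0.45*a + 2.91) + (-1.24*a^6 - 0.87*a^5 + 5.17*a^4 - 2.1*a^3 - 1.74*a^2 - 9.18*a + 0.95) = -1.8*a^6 + 0.82*a^5 + 5.94*a^4 - 6.61*a^3 - 3.81*a^2 - 9.63*a + 3.86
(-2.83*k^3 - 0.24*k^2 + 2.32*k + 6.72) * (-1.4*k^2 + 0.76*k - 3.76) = 3.962*k^5 - 1.8148*k^4 + 7.2104*k^3 - 6.7424*k^2 - 3.616*k - 25.2672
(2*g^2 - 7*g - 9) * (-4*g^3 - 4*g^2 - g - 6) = -8*g^5 + 20*g^4 + 62*g^3 + 31*g^2 + 51*g + 54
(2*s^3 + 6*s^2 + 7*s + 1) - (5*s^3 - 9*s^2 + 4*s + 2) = -3*s^3 + 15*s^2 + 3*s - 1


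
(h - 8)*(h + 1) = h^2 - 7*h - 8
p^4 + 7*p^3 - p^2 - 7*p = p*(p - 1)*(p + 1)*(p + 7)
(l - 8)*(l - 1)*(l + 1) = l^3 - 8*l^2 - l + 8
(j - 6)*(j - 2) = j^2 - 8*j + 12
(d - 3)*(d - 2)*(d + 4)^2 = d^4 + 3*d^3 - 18*d^2 - 32*d + 96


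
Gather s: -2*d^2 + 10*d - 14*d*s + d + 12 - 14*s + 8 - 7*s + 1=-2*d^2 + 11*d + s*(-14*d - 21) + 21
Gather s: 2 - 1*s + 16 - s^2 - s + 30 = -s^2 - 2*s + 48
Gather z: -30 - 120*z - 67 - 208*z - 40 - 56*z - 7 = -384*z - 144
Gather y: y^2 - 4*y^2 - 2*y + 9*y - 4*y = -3*y^2 + 3*y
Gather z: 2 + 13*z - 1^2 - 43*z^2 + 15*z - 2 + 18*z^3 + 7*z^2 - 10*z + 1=18*z^3 - 36*z^2 + 18*z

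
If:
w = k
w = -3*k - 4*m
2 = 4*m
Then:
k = -1/2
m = 1/2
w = -1/2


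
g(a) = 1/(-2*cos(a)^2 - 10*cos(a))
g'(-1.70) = 5.97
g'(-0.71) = 0.11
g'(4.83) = 7.21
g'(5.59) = 0.11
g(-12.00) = -0.10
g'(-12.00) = -0.07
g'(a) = (-4*sin(a)*cos(a) - 10*sin(a))/(-2*cos(a)^2 - 10*cos(a))^2 = -(2*cos(a) + 5)*sin(a)/(2*(cos(a) + 5)^2*cos(a)^2)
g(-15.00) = 0.16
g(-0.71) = -0.11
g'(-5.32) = -0.25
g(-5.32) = -0.16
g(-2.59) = 0.14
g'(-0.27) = 0.03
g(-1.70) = 0.80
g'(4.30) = 0.57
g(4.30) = 0.27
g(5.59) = -0.11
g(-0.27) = -0.09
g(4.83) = -0.83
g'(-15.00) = 0.11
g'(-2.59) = 0.07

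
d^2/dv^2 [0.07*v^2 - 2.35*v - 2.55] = 0.140000000000000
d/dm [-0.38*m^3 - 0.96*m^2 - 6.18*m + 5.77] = -1.14*m^2 - 1.92*m - 6.18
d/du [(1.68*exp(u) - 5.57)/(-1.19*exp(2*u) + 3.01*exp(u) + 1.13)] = (1.9992*exp(2*u) - 13.2566*exp(u) + 18.6641)*exp(u)/(1.4161*exp(4*u) - 7.1638*exp(3*u) + 6.3707*exp(2*u) + 6.8026*exp(u) + 1.2769)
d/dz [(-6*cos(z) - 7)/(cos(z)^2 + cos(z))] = -(6*sin(z) + 7*sin(z)/cos(z)^2 + 14*tan(z))/(cos(z) + 1)^2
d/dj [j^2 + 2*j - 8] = 2*j + 2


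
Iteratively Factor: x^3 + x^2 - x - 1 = (x + 1)*(x^2 - 1) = (x + 1)^2*(x - 1)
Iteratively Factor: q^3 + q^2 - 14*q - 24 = (q - 4)*(q^2 + 5*q + 6) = (q - 4)*(q + 3)*(q + 2)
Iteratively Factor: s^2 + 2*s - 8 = (s + 4)*(s - 2)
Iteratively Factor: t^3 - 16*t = (t + 4)*(t^2 - 4*t) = t*(t + 4)*(t - 4)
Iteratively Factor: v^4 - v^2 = (v - 1)*(v^3 + v^2) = v*(v - 1)*(v^2 + v) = v^2*(v - 1)*(v + 1)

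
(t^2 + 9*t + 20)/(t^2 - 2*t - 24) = (t + 5)/(t - 6)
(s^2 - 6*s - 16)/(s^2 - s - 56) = (s + 2)/(s + 7)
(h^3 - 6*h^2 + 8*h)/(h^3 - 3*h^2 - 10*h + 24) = h/(h + 3)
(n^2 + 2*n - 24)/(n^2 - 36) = (n - 4)/(n - 6)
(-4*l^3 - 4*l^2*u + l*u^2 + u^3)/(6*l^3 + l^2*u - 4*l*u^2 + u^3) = (2*l + u)/(-3*l + u)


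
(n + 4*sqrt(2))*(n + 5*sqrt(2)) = n^2 + 9*sqrt(2)*n + 40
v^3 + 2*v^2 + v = v*(v + 1)^2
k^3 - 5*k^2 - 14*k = k*(k - 7)*(k + 2)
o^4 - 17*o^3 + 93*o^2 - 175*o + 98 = (o - 7)^2*(o - 2)*(o - 1)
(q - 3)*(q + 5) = q^2 + 2*q - 15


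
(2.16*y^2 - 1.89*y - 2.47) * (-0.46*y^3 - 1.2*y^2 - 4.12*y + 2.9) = -0.9936*y^5 - 1.7226*y^4 - 5.495*y^3 + 17.0148*y^2 + 4.6954*y - 7.163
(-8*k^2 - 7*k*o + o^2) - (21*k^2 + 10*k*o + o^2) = -29*k^2 - 17*k*o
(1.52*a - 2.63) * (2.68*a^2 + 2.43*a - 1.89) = 4.0736*a^3 - 3.3548*a^2 - 9.2637*a + 4.9707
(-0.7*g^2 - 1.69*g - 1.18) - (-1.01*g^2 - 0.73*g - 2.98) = 0.31*g^2 - 0.96*g + 1.8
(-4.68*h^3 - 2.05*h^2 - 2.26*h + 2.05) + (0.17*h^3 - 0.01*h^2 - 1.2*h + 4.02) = -4.51*h^3 - 2.06*h^2 - 3.46*h + 6.07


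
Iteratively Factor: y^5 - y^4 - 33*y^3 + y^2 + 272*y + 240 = (y + 3)*(y^4 - 4*y^3 - 21*y^2 + 64*y + 80) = (y + 1)*(y + 3)*(y^3 - 5*y^2 - 16*y + 80) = (y - 5)*(y + 1)*(y + 3)*(y^2 - 16) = (y - 5)*(y + 1)*(y + 3)*(y + 4)*(y - 4)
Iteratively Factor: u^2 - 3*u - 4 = (u + 1)*(u - 4)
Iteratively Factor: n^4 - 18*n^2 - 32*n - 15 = (n + 3)*(n^3 - 3*n^2 - 9*n - 5) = (n - 5)*(n + 3)*(n^2 + 2*n + 1) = (n - 5)*(n + 1)*(n + 3)*(n + 1)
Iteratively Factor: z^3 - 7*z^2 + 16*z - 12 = (z - 2)*(z^2 - 5*z + 6) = (z - 2)^2*(z - 3)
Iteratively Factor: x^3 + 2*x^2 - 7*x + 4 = (x + 4)*(x^2 - 2*x + 1) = (x - 1)*(x + 4)*(x - 1)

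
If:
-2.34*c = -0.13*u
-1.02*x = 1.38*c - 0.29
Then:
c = 0.210144927536232 - 0.739130434782609*x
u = 3.78260869565217 - 13.304347826087*x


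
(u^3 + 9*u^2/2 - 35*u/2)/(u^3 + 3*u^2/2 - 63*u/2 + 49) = u*(2*u - 5)/(2*u^2 - 11*u + 14)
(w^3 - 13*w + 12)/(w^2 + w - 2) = (w^2 + w - 12)/(w + 2)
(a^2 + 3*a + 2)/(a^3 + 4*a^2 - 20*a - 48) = (a + 1)/(a^2 + 2*a - 24)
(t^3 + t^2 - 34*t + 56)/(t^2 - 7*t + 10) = (t^2 + 3*t - 28)/(t - 5)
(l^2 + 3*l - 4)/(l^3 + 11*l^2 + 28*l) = (l - 1)/(l*(l + 7))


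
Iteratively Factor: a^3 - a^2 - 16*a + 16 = (a - 1)*(a^2 - 16) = (a - 1)*(a + 4)*(a - 4)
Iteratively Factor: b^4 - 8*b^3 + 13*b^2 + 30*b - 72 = (b + 2)*(b^3 - 10*b^2 + 33*b - 36) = (b - 3)*(b + 2)*(b^2 - 7*b + 12) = (b - 4)*(b - 3)*(b + 2)*(b - 3)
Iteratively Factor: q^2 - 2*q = (q)*(q - 2)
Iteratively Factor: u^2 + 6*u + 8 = (u + 4)*(u + 2)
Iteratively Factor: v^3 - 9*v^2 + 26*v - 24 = (v - 4)*(v^2 - 5*v + 6) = (v - 4)*(v - 2)*(v - 3)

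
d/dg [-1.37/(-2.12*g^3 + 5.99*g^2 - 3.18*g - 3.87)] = (-8.7132*g^2 + 16.4126*g - 4.3566)/(2.12*g^3 - 5.99*g^2 + 3.18*g + 3.87)^2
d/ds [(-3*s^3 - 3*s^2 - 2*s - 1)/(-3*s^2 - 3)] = (3*s^4 + 7*s^2 + 4*s + 2)/(3*(s^4 + 2*s^2 + 1))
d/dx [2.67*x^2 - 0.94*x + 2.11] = 5.34*x - 0.94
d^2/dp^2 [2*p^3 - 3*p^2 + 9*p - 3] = 12*p - 6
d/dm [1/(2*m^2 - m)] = (1 - 4*m)/(m^2*(2*m - 1)^2)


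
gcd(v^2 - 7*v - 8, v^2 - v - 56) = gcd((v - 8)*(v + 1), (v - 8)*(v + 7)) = v - 8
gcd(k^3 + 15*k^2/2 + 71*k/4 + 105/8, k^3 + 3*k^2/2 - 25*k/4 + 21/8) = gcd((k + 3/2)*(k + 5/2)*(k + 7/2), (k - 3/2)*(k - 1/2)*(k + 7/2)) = k + 7/2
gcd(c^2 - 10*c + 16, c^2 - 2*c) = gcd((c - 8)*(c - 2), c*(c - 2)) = c - 2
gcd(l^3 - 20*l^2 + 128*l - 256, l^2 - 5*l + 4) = l - 4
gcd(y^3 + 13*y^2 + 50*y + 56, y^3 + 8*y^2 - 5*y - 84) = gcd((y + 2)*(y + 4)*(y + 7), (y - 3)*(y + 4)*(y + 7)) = y^2 + 11*y + 28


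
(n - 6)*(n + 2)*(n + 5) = n^3 + n^2 - 32*n - 60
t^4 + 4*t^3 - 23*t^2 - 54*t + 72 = (t - 4)*(t - 1)*(t + 3)*(t + 6)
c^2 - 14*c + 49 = (c - 7)^2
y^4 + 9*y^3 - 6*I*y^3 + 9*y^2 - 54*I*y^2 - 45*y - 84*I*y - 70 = (y + 2)*(y + 7)*(y - 5*I)*(y - I)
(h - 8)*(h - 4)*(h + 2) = h^3 - 10*h^2 + 8*h + 64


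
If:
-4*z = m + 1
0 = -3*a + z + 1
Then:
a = z/3 + 1/3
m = -4*z - 1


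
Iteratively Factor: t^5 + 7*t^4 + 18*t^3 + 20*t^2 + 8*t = (t)*(t^4 + 7*t^3 + 18*t^2 + 20*t + 8) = t*(t + 2)*(t^3 + 5*t^2 + 8*t + 4) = t*(t + 2)^2*(t^2 + 3*t + 2) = t*(t + 1)*(t + 2)^2*(t + 2)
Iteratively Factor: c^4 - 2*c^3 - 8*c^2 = (c + 2)*(c^3 - 4*c^2) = c*(c + 2)*(c^2 - 4*c) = c*(c - 4)*(c + 2)*(c)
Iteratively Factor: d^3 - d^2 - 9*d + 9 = (d - 1)*(d^2 - 9) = (d - 1)*(d + 3)*(d - 3)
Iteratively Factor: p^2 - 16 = (p - 4)*(p + 4)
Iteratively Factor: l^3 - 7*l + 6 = (l - 2)*(l^2 + 2*l - 3) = (l - 2)*(l + 3)*(l - 1)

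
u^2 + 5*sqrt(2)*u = u*(u + 5*sqrt(2))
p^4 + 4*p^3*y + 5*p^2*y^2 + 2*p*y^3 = p*(p + y)^2*(p + 2*y)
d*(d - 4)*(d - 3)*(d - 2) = d^4 - 9*d^3 + 26*d^2 - 24*d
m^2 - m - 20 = (m - 5)*(m + 4)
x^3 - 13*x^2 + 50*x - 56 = (x - 7)*(x - 4)*(x - 2)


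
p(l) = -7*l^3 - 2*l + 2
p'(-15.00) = -4727.00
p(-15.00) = 23657.00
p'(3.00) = -191.00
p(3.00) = -193.00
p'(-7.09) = -1057.63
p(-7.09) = 2510.99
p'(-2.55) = -138.55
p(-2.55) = 123.17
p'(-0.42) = -5.70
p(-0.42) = 3.36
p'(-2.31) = -114.06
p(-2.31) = 92.90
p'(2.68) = -152.83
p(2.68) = -138.10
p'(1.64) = -58.48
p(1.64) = -32.16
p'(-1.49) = -48.62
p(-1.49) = 28.14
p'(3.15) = -210.37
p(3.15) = -223.09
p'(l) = -21*l^2 - 2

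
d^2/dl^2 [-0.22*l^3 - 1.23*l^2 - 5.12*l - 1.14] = -1.32*l - 2.46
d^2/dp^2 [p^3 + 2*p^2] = 6*p + 4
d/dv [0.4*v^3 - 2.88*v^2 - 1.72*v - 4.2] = 1.2*v^2 - 5.76*v - 1.72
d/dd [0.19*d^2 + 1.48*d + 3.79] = 0.38*d + 1.48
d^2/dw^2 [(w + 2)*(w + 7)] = 2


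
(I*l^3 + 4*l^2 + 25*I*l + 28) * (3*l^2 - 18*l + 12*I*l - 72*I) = 3*I*l^5 - 18*I*l^4 + 123*I*l^3 - 216*l^2 - 738*I*l^2 + 1296*l + 336*I*l - 2016*I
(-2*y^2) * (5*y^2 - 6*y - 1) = -10*y^4 + 12*y^3 + 2*y^2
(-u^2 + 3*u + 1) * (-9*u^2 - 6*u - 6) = 9*u^4 - 21*u^3 - 21*u^2 - 24*u - 6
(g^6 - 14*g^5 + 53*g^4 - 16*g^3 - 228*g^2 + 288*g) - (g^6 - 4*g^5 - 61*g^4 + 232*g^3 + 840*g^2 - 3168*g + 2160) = -10*g^5 + 114*g^4 - 248*g^3 - 1068*g^2 + 3456*g - 2160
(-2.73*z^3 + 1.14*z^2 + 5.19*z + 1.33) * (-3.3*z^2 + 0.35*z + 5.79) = 9.009*z^5 - 4.7175*z^4 - 32.5347*z^3 + 4.0281*z^2 + 30.5156*z + 7.7007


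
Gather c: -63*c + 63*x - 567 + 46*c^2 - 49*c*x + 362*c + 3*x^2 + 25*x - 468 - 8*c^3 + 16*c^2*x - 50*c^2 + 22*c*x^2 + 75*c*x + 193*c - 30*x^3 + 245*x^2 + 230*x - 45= -8*c^3 + c^2*(16*x - 4) + c*(22*x^2 + 26*x + 492) - 30*x^3 + 248*x^2 + 318*x - 1080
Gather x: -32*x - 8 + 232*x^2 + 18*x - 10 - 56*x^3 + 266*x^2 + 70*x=-56*x^3 + 498*x^2 + 56*x - 18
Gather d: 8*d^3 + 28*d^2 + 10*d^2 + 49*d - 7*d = 8*d^3 + 38*d^2 + 42*d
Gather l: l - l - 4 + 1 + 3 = 0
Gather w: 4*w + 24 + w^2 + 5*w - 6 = w^2 + 9*w + 18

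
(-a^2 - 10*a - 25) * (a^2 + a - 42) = -a^4 - 11*a^3 + 7*a^2 + 395*a + 1050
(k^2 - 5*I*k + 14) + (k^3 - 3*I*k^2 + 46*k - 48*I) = k^3 + k^2 - 3*I*k^2 + 46*k - 5*I*k + 14 - 48*I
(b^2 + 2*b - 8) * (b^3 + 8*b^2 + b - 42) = b^5 + 10*b^4 + 9*b^3 - 104*b^2 - 92*b + 336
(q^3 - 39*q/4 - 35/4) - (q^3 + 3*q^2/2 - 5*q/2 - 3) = -3*q^2/2 - 29*q/4 - 23/4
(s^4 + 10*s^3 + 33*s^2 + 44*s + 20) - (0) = s^4 + 10*s^3 + 33*s^2 + 44*s + 20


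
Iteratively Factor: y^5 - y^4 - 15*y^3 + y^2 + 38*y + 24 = (y - 2)*(y^4 + y^3 - 13*y^2 - 25*y - 12) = (y - 2)*(y + 1)*(y^3 - 13*y - 12) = (y - 2)*(y + 1)^2*(y^2 - y - 12) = (y - 2)*(y + 1)^2*(y + 3)*(y - 4)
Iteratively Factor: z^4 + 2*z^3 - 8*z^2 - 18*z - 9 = (z + 1)*(z^3 + z^2 - 9*z - 9) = (z + 1)^2*(z^2 - 9) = (z + 1)^2*(z + 3)*(z - 3)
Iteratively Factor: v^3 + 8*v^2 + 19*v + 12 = (v + 1)*(v^2 + 7*v + 12) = (v + 1)*(v + 3)*(v + 4)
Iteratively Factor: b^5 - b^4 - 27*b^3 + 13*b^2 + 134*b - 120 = (b - 1)*(b^4 - 27*b^2 - 14*b + 120) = (b - 5)*(b - 1)*(b^3 + 5*b^2 - 2*b - 24) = (b - 5)*(b - 2)*(b - 1)*(b^2 + 7*b + 12) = (b - 5)*(b - 2)*(b - 1)*(b + 4)*(b + 3)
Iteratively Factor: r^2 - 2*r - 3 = (r + 1)*(r - 3)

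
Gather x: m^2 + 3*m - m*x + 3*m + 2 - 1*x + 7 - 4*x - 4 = m^2 + 6*m + x*(-m - 5) + 5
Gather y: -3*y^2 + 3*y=-3*y^2 + 3*y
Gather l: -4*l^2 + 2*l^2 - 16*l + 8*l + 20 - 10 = -2*l^2 - 8*l + 10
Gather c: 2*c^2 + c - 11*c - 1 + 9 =2*c^2 - 10*c + 8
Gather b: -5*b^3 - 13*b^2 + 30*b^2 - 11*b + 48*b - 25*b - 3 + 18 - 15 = -5*b^3 + 17*b^2 + 12*b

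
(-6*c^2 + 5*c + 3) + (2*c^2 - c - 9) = -4*c^2 + 4*c - 6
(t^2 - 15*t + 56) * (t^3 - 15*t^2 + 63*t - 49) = t^5 - 30*t^4 + 344*t^3 - 1834*t^2 + 4263*t - 2744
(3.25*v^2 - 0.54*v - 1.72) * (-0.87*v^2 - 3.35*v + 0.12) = -2.8275*v^4 - 10.4177*v^3 + 3.6954*v^2 + 5.6972*v - 0.2064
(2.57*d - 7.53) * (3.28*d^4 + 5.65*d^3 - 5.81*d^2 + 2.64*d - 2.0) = 8.4296*d^5 - 10.1779*d^4 - 57.4762*d^3 + 50.5341*d^2 - 25.0192*d + 15.06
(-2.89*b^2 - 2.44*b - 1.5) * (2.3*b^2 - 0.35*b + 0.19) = -6.647*b^4 - 4.6005*b^3 - 3.1451*b^2 + 0.0613999999999999*b - 0.285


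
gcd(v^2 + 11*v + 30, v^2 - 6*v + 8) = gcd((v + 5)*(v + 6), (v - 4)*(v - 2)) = 1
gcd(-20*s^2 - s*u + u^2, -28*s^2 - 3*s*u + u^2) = 4*s + u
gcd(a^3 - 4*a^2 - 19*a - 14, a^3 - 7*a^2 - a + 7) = a^2 - 6*a - 7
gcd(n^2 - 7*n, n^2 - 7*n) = n^2 - 7*n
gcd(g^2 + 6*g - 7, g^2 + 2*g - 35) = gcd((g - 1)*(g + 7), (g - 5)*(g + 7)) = g + 7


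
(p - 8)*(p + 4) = p^2 - 4*p - 32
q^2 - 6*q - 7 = (q - 7)*(q + 1)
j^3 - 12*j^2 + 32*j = j*(j - 8)*(j - 4)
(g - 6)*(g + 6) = g^2 - 36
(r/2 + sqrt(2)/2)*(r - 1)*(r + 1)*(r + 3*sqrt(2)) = r^4/2 + 2*sqrt(2)*r^3 + 5*r^2/2 - 2*sqrt(2)*r - 3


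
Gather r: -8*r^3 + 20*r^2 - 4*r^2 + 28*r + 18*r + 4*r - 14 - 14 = -8*r^3 + 16*r^2 + 50*r - 28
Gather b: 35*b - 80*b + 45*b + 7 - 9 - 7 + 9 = 0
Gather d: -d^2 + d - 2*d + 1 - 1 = -d^2 - d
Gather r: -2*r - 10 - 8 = -2*r - 18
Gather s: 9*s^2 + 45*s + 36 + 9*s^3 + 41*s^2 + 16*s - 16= 9*s^3 + 50*s^2 + 61*s + 20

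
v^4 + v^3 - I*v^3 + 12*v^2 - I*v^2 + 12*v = v*(v + 1)*(v - 4*I)*(v + 3*I)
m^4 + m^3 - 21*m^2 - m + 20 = (m - 4)*(m - 1)*(m + 1)*(m + 5)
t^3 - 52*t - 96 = (t - 8)*(t + 2)*(t + 6)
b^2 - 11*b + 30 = (b - 6)*(b - 5)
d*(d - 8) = d^2 - 8*d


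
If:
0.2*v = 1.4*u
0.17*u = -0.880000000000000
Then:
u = -5.18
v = -36.24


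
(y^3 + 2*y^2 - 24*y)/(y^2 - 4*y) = y + 6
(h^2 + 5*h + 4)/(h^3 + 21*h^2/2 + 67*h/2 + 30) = 2*(h + 1)/(2*h^2 + 13*h + 15)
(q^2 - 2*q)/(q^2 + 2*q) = (q - 2)/(q + 2)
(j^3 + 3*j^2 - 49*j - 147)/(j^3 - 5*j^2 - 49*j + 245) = (j + 3)/(j - 5)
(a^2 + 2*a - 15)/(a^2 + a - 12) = (a + 5)/(a + 4)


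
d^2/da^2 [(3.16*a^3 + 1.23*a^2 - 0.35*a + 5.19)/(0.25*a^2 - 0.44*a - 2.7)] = (5.716402*a^3 + 29.45223*a^2 + 133.3755*a + 27.781068)/(0.015625*a^6 - 0.0825*a^5 - 0.36105*a^4 + 1.696816*a^3 + 3.89934*a^2 - 9.6228*a - 19.683)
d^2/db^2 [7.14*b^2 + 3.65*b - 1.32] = 14.2800000000000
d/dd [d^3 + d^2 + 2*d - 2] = 3*d^2 + 2*d + 2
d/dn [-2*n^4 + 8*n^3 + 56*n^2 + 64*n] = -8*n^3 + 24*n^2 + 112*n + 64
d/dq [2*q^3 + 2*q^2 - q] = 6*q^2 + 4*q - 1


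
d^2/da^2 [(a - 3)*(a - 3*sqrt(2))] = 2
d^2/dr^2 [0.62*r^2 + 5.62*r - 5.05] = 1.24000000000000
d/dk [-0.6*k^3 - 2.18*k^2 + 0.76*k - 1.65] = -1.8*k^2 - 4.36*k + 0.76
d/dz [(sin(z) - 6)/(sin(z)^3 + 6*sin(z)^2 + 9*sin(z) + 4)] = 2*(7*sin(z) + cos(z)^2 + 28)*cos(z)/((sin(z) + 1)^3*(sin(z) + 4)^2)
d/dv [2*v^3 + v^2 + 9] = 2*v*(3*v + 1)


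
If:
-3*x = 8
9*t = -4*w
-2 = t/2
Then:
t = -4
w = 9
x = -8/3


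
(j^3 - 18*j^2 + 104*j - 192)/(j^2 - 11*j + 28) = (j^2 - 14*j + 48)/(j - 7)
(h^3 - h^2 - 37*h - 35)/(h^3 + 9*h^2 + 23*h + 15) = (h - 7)/(h + 3)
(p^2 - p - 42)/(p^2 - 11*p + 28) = (p + 6)/(p - 4)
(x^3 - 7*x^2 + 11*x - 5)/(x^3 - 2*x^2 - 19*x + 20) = (x - 1)/(x + 4)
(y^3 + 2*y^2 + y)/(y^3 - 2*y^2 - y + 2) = y*(y + 1)/(y^2 - 3*y + 2)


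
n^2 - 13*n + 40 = (n - 8)*(n - 5)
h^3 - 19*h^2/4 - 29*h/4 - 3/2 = (h - 6)*(h + 1/4)*(h + 1)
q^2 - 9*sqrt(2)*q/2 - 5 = (q - 5*sqrt(2))*(q + sqrt(2)/2)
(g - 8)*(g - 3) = g^2 - 11*g + 24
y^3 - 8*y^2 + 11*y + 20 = (y - 5)*(y - 4)*(y + 1)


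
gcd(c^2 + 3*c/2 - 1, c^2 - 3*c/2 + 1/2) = c - 1/2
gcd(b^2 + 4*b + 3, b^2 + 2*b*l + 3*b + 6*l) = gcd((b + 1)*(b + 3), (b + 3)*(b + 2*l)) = b + 3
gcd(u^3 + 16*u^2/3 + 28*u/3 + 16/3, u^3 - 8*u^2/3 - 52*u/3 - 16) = u^2 + 10*u/3 + 8/3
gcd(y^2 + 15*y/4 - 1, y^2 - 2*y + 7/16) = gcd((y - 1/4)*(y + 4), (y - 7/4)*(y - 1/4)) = y - 1/4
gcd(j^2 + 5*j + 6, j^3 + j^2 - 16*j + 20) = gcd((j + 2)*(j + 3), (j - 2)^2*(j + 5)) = 1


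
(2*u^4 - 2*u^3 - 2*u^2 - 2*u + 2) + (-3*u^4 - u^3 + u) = -u^4 - 3*u^3 - 2*u^2 - u + 2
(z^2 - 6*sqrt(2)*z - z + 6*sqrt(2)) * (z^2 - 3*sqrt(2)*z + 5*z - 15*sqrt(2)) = z^4 - 9*sqrt(2)*z^3 + 4*z^3 - 36*sqrt(2)*z^2 + 31*z^2 + 45*sqrt(2)*z + 144*z - 180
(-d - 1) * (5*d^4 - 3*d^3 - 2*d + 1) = -5*d^5 - 2*d^4 + 3*d^3 + 2*d^2 + d - 1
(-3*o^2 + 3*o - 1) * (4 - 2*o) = 6*o^3 - 18*o^2 + 14*o - 4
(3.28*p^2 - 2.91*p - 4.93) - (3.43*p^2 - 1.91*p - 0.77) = -0.15*p^2 - 1.0*p - 4.16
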